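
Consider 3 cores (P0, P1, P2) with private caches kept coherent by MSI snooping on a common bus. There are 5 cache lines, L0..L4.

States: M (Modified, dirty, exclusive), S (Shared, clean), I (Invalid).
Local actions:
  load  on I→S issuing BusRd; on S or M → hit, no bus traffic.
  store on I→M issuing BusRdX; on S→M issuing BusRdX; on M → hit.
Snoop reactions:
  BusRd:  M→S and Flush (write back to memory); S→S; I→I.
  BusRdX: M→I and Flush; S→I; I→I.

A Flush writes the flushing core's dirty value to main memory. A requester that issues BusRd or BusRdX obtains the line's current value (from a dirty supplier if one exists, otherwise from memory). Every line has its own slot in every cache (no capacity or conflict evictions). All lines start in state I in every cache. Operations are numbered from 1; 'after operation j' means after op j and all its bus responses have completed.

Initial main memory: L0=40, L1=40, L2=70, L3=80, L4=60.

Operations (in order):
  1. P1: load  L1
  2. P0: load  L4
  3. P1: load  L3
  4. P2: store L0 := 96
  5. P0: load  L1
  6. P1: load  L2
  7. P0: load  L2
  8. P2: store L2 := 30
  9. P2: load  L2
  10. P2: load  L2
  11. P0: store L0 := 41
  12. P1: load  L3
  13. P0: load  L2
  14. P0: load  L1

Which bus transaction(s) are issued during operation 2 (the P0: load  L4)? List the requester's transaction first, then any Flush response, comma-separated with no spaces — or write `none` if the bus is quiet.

  op1 P1: load  L1 → I/S/I on L1; bus BusRd; mem=40
  op2 P0: load  L4 → S/I/I on L4; bus BusRd; mem=60
  op3 P1: load  L3 → I/S/I on L3; bus BusRd; mem=80
  op4 P2: store L0 := 96 → I/I/M on L0; bus BusRdX; mem=40
  op5 P0: load  L1 → S/S/I on L1; bus BusRd; mem=40
  op6 P1: load  L2 → I/S/I on L2; bus BusRd; mem=70
  op7 P0: load  L2 → S/S/I on L2; bus BusRd; mem=70
  op8 P2: store L2 := 30 → I/I/M on L2; bus BusRdX; mem=70
  op9 P2: load  L2 → I/I/M on L2; bus (none); mem=70
  op10 P2: load  L2 → I/I/M on L2; bus (none); mem=70
  op11 P0: store L0 := 41 → M/I/I on L0; bus BusRdX Flush; mem=96
  op12 P1: load  L3 → I/S/I on L3; bus (none); mem=80
  op13 P0: load  L2 → S/I/S on L2; bus BusRd Flush; mem=30
  op14 P0: load  L1 → S/S/I on L1; bus (none); mem=40

bus = BusRd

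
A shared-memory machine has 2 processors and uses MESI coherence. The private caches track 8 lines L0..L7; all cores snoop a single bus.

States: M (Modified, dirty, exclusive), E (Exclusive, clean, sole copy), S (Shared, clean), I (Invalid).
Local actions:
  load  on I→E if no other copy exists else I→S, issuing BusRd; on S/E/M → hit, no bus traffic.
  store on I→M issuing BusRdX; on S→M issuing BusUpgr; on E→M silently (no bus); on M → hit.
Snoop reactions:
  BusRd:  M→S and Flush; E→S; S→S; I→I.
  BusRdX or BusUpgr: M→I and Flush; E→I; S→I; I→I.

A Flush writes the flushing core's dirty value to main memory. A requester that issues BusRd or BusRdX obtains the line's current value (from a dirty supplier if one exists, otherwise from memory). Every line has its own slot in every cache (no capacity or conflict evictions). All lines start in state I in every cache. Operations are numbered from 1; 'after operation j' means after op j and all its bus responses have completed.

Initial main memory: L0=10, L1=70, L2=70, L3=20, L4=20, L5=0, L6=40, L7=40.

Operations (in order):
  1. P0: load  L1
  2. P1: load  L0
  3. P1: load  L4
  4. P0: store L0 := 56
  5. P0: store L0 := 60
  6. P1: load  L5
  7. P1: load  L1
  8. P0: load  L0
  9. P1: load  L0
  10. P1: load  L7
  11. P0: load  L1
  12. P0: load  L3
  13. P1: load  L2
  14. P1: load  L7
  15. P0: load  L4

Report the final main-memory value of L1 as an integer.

memory[L1] = 70

step 1: P0: load  L1  ⟶  EI  (L1)  txn=BusRd  M[L1]=70
step 2: P1: load  L0  ⟶  IE  (L0)  txn=BusRd  M[L0]=10
step 3: P1: load  L4  ⟶  IE  (L4)  txn=BusRd  M[L4]=20
step 4: P0: store L0 := 56  ⟶  MI  (L0)  txn=BusRdX  M[L0]=10
step 5: P0: store L0 := 60  ⟶  MI  (L0)  txn=∅  M[L0]=10
step 6: P1: load  L5  ⟶  IE  (L5)  txn=BusRd  M[L5]=0
step 7: P1: load  L1  ⟶  SS  (L1)  txn=BusRd  M[L1]=70
step 8: P0: load  L0  ⟶  MI  (L0)  txn=∅  M[L0]=10
step 9: P1: load  L0  ⟶  SS  (L0)  txn=BusRd+Flush  M[L0]=60
step 10: P1: load  L7  ⟶  IE  (L7)  txn=BusRd  M[L7]=40
step 11: P0: load  L1  ⟶  SS  (L1)  txn=∅  M[L1]=70
step 12: P0: load  L3  ⟶  EI  (L3)  txn=BusRd  M[L3]=20
step 13: P1: load  L2  ⟶  IE  (L2)  txn=BusRd  M[L2]=70
step 14: P1: load  L7  ⟶  IE  (L7)  txn=∅  M[L7]=40
step 15: P0: load  L4  ⟶  SS  (L4)  txn=BusRd  M[L4]=20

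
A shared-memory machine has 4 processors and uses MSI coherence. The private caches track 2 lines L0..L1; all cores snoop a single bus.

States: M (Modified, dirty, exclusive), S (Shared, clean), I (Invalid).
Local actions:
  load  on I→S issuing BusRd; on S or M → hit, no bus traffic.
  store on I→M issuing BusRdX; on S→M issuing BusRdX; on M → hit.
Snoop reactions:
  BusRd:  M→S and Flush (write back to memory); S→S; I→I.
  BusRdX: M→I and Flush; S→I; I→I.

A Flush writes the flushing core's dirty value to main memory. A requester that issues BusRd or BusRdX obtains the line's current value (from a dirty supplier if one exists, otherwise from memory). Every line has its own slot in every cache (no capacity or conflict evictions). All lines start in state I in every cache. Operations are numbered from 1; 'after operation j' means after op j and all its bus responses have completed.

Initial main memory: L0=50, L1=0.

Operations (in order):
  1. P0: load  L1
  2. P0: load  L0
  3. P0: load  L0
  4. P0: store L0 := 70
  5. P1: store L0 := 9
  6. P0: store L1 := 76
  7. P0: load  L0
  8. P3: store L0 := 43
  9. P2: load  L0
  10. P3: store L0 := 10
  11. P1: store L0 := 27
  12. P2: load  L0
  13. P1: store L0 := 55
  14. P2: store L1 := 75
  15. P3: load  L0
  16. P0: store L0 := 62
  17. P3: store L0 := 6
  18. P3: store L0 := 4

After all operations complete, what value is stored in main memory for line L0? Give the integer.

memory[L0] = 62

step 1: P0: load  L1  ⟶  SIII  (L1)  txn=BusRd  M[L1]=0
step 2: P0: load  L0  ⟶  SIII  (L0)  txn=BusRd  M[L0]=50
step 3: P0: load  L0  ⟶  SIII  (L0)  txn=∅  M[L0]=50
step 4: P0: store L0 := 70  ⟶  MIII  (L0)  txn=BusRdX  M[L0]=50
step 5: P1: store L0 := 9  ⟶  IMII  (L0)  txn=BusRdX+Flush  M[L0]=70
step 6: P0: store L1 := 76  ⟶  MIII  (L1)  txn=BusRdX  M[L1]=0
step 7: P0: load  L0  ⟶  SSII  (L0)  txn=BusRd+Flush  M[L0]=9
step 8: P3: store L0 := 43  ⟶  IIIM  (L0)  txn=BusRdX  M[L0]=9
step 9: P2: load  L0  ⟶  IISS  (L0)  txn=BusRd+Flush  M[L0]=43
step 10: P3: store L0 := 10  ⟶  IIIM  (L0)  txn=BusRdX  M[L0]=43
step 11: P1: store L0 := 27  ⟶  IMII  (L0)  txn=BusRdX+Flush  M[L0]=10
step 12: P2: load  L0  ⟶  ISSI  (L0)  txn=BusRd+Flush  M[L0]=27
step 13: P1: store L0 := 55  ⟶  IMII  (L0)  txn=BusRdX  M[L0]=27
step 14: P2: store L1 := 75  ⟶  IIMI  (L1)  txn=BusRdX+Flush  M[L1]=76
step 15: P3: load  L0  ⟶  ISIS  (L0)  txn=BusRd+Flush  M[L0]=55
step 16: P0: store L0 := 62  ⟶  MIII  (L0)  txn=BusRdX  M[L0]=55
step 17: P3: store L0 := 6  ⟶  IIIM  (L0)  txn=BusRdX+Flush  M[L0]=62
step 18: P3: store L0 := 4  ⟶  IIIM  (L0)  txn=∅  M[L0]=62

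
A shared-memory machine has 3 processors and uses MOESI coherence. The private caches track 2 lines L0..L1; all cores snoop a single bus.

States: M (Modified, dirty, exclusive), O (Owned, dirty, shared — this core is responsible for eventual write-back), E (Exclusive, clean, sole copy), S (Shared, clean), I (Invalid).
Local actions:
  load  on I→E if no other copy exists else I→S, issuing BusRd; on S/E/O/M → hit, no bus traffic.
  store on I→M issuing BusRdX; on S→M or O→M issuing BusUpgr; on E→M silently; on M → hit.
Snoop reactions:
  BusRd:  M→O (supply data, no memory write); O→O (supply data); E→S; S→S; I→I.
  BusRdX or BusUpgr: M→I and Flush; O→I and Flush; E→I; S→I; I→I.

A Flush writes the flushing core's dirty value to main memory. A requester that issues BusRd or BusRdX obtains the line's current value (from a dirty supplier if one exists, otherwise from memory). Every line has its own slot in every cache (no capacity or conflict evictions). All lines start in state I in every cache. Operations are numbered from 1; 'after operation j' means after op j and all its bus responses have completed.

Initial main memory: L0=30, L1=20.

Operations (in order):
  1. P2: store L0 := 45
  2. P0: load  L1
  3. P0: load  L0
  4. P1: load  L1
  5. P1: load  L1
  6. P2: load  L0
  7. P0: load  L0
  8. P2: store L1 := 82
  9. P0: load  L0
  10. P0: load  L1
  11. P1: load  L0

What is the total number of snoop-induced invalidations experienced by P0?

invalidations = 1

  op1 P2: store L0 := 45 → I/I/M on L0; bus BusRdX; mem=30
  op2 P0: load  L1 → E/I/I on L1; bus BusRd; mem=20
  op3 P0: load  L0 → S/I/O on L0; bus BusRd; mem=30
  op4 P1: load  L1 → S/S/I on L1; bus BusRd; mem=20
  op5 P1: load  L1 → S/S/I on L1; bus (none); mem=20
  op6 P2: load  L0 → S/I/O on L0; bus (none); mem=30
  op7 P0: load  L0 → S/I/O on L0; bus (none); mem=30
  op8 P2: store L1 := 82 → I/I/M on L1; bus BusRdX; mem=20
  op9 P0: load  L0 → S/I/O on L0; bus (none); mem=30
  op10 P0: load  L1 → S/I/O on L1; bus BusRd; mem=20
  op11 P1: load  L0 → S/S/O on L0; bus BusRd; mem=30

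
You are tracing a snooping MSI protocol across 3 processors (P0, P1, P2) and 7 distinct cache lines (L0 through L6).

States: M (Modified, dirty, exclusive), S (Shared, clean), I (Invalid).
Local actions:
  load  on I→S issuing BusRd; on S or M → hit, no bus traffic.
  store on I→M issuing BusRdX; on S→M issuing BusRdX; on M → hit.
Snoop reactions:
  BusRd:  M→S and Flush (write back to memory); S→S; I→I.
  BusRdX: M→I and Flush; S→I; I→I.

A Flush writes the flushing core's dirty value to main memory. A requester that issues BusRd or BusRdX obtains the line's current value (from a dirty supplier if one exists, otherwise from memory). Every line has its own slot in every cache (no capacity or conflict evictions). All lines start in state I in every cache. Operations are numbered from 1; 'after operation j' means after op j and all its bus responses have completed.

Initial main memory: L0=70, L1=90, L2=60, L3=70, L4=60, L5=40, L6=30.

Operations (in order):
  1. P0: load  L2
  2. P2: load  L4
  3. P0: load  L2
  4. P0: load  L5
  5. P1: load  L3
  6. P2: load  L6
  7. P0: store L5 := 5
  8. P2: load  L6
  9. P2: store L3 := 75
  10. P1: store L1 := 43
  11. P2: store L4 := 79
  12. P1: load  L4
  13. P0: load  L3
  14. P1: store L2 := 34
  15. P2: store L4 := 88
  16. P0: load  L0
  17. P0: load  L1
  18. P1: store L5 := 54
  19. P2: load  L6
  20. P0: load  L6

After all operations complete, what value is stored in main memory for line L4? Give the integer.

[1] P0: load  L2 | P0:S(60), P1:I, P2:I | bus: BusRd
[2] P2: load  L4 | P0:I, P1:I, P2:S(60) | bus: BusRd
[3] P0: load  L2 | P0:S(60), P1:I, P2:I | bus: none
[4] P0: load  L5 | P0:S(40), P1:I, P2:I | bus: BusRd
[5] P1: load  L3 | P0:I, P1:S(70), P2:I | bus: BusRd
[6] P2: load  L6 | P0:I, P1:I, P2:S(30) | bus: BusRd
[7] P0: store L5 := 5 | P0:M(5), P1:I, P2:I | bus: BusRdX
[8] P2: load  L6 | P0:I, P1:I, P2:S(30) | bus: none
[9] P2: store L3 := 75 | P0:I, P1:I, P2:M(75) | bus: BusRdX
[10] P1: store L1 := 43 | P0:I, P1:M(43), P2:I | bus: BusRdX
[11] P2: store L4 := 79 | P0:I, P1:I, P2:M(79) | bus: BusRdX
[12] P1: load  L4 | P0:I, P1:S(79), P2:S(79) | bus: BusRd,Flush
[13] P0: load  L3 | P0:S(75), P1:I, P2:S(75) | bus: BusRd,Flush
[14] P1: store L2 := 34 | P0:I, P1:M(34), P2:I | bus: BusRdX
[15] P2: store L4 := 88 | P0:I, P1:I, P2:M(88) | bus: BusRdX
[16] P0: load  L0 | P0:S(70), P1:I, P2:I | bus: BusRd
[17] P0: load  L1 | P0:S(43), P1:S(43), P2:I | bus: BusRd,Flush
[18] P1: store L5 := 54 | P0:I, P1:M(54), P2:I | bus: BusRdX,Flush
[19] P2: load  L6 | P0:I, P1:I, P2:S(30) | bus: none
[20] P0: load  L6 | P0:S(30), P1:I, P2:S(30) | bus: BusRd

memory[L4] = 79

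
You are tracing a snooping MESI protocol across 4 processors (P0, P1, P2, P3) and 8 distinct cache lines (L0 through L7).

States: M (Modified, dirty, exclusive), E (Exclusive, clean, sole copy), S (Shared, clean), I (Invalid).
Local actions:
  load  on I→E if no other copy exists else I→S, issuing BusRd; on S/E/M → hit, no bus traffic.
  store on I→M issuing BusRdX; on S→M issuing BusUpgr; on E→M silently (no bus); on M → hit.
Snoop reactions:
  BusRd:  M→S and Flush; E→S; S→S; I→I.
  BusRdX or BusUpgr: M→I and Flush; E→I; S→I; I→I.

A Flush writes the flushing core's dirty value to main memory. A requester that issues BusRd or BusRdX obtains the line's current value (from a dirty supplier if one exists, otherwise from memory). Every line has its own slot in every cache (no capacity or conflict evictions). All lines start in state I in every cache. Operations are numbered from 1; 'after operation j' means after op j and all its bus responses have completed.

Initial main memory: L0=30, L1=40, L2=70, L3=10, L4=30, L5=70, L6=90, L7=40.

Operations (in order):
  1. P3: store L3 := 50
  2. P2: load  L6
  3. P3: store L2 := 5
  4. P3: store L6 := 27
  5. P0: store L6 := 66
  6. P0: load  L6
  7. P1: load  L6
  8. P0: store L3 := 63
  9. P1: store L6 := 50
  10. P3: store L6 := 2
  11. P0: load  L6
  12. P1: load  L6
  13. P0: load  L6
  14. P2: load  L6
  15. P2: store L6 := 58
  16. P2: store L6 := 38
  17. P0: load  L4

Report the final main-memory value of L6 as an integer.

memory[L6] = 2

step 1: P3: store L3 := 50  ⟶  IIIM  (L3)  txn=BusRdX  M[L3]=10
step 2: P2: load  L6  ⟶  IIEI  (L6)  txn=BusRd  M[L6]=90
step 3: P3: store L2 := 5  ⟶  IIIM  (L2)  txn=BusRdX  M[L2]=70
step 4: P3: store L6 := 27  ⟶  IIIM  (L6)  txn=BusRdX  M[L6]=90
step 5: P0: store L6 := 66  ⟶  MIII  (L6)  txn=BusRdX+Flush  M[L6]=27
step 6: P0: load  L6  ⟶  MIII  (L6)  txn=∅  M[L6]=27
step 7: P1: load  L6  ⟶  SSII  (L6)  txn=BusRd+Flush  M[L6]=66
step 8: P0: store L3 := 63  ⟶  MIII  (L3)  txn=BusRdX+Flush  M[L3]=50
step 9: P1: store L6 := 50  ⟶  IMII  (L6)  txn=BusUpgr  M[L6]=66
step 10: P3: store L6 := 2  ⟶  IIIM  (L6)  txn=BusRdX+Flush  M[L6]=50
step 11: P0: load  L6  ⟶  SIIS  (L6)  txn=BusRd+Flush  M[L6]=2
step 12: P1: load  L6  ⟶  SSIS  (L6)  txn=BusRd  M[L6]=2
step 13: P0: load  L6  ⟶  SSIS  (L6)  txn=∅  M[L6]=2
step 14: P2: load  L6  ⟶  SSSS  (L6)  txn=BusRd  M[L6]=2
step 15: P2: store L6 := 58  ⟶  IIMI  (L6)  txn=BusUpgr  M[L6]=2
step 16: P2: store L6 := 38  ⟶  IIMI  (L6)  txn=∅  M[L6]=2
step 17: P0: load  L4  ⟶  EIII  (L4)  txn=BusRd  M[L4]=30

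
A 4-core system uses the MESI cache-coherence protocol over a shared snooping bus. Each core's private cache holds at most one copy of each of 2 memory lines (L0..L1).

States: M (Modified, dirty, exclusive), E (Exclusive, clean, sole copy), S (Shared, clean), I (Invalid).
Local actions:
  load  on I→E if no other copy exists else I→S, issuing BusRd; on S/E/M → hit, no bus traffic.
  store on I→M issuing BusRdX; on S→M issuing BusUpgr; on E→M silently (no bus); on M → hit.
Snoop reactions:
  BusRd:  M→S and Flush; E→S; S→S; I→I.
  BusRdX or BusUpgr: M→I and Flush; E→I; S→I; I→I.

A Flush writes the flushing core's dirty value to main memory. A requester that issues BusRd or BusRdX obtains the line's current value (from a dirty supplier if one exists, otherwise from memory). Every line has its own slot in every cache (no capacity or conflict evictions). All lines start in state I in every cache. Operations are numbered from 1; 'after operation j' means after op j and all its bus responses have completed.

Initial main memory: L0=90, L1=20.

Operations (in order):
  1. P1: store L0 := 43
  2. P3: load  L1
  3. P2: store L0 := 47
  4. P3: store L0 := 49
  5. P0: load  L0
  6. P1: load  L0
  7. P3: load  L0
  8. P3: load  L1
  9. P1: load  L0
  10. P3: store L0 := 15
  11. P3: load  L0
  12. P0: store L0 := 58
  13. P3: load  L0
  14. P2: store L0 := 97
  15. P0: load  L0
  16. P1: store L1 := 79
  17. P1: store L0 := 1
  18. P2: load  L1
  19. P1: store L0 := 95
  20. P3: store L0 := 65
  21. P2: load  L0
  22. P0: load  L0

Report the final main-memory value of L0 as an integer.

  op1 P1: store L0 := 43 → I/M/I/I on L0; bus BusRdX; mem=90
  op2 P3: load  L1 → I/I/I/E on L1; bus BusRd; mem=20
  op3 P2: store L0 := 47 → I/I/M/I on L0; bus BusRdX Flush; mem=43
  op4 P3: store L0 := 49 → I/I/I/M on L0; bus BusRdX Flush; mem=47
  op5 P0: load  L0 → S/I/I/S on L0; bus BusRd Flush; mem=49
  op6 P1: load  L0 → S/S/I/S on L0; bus BusRd; mem=49
  op7 P3: load  L0 → S/S/I/S on L0; bus (none); mem=49
  op8 P3: load  L1 → I/I/I/E on L1; bus (none); mem=20
  op9 P1: load  L0 → S/S/I/S on L0; bus (none); mem=49
  op10 P3: store L0 := 15 → I/I/I/M on L0; bus BusUpgr; mem=49
  op11 P3: load  L0 → I/I/I/M on L0; bus (none); mem=49
  op12 P0: store L0 := 58 → M/I/I/I on L0; bus BusRdX Flush; mem=15
  op13 P3: load  L0 → S/I/I/S on L0; bus BusRd Flush; mem=58
  op14 P2: store L0 := 97 → I/I/M/I on L0; bus BusRdX; mem=58
  op15 P0: load  L0 → S/I/S/I on L0; bus BusRd Flush; mem=97
  op16 P1: store L1 := 79 → I/M/I/I on L1; bus BusRdX; mem=20
  op17 P1: store L0 := 1 → I/M/I/I on L0; bus BusRdX; mem=97
  op18 P2: load  L1 → I/S/S/I on L1; bus BusRd Flush; mem=79
  op19 P1: store L0 := 95 → I/M/I/I on L0; bus (none); mem=97
  op20 P3: store L0 := 65 → I/I/I/M on L0; bus BusRdX Flush; mem=95
  op21 P2: load  L0 → I/I/S/S on L0; bus BusRd Flush; mem=65
  op22 P0: load  L0 → S/I/S/S on L0; bus BusRd; mem=65

memory[L0] = 65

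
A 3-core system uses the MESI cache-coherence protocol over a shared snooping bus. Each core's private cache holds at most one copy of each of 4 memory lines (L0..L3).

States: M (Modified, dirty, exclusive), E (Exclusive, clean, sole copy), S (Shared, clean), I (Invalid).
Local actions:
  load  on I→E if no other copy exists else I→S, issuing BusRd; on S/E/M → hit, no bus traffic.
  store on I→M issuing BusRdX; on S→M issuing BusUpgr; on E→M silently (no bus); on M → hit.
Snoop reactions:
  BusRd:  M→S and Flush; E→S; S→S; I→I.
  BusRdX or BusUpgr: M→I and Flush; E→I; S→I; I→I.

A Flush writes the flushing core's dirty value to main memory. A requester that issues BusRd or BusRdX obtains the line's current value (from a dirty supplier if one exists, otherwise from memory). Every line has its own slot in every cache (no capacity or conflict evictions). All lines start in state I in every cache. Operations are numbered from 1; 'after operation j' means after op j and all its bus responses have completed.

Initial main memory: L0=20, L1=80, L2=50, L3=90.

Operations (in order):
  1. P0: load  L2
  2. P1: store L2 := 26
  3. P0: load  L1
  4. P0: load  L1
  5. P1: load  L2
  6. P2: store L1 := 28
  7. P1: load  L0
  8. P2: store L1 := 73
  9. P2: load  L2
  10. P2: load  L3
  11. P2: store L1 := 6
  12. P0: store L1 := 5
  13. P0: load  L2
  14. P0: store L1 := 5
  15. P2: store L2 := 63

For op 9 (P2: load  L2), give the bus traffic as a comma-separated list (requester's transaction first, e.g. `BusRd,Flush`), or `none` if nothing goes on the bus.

bus = BusRd,Flush

[1] P0: load  L2 | P0:E(50), P1:I, P2:I | bus: BusRd
[2] P1: store L2 := 26 | P0:I, P1:M(26), P2:I | bus: BusRdX
[3] P0: load  L1 | P0:E(80), P1:I, P2:I | bus: BusRd
[4] P0: load  L1 | P0:E(80), P1:I, P2:I | bus: none
[5] P1: load  L2 | P0:I, P1:M(26), P2:I | bus: none
[6] P2: store L1 := 28 | P0:I, P1:I, P2:M(28) | bus: BusRdX
[7] P1: load  L0 | P0:I, P1:E(20), P2:I | bus: BusRd
[8] P2: store L1 := 73 | P0:I, P1:I, P2:M(73) | bus: none
[9] P2: load  L2 | P0:I, P1:S(26), P2:S(26) | bus: BusRd,Flush
[10] P2: load  L3 | P0:I, P1:I, P2:E(90) | bus: BusRd
[11] P2: store L1 := 6 | P0:I, P1:I, P2:M(6) | bus: none
[12] P0: store L1 := 5 | P0:M(5), P1:I, P2:I | bus: BusRdX,Flush
[13] P0: load  L2 | P0:S(26), P1:S(26), P2:S(26) | bus: BusRd
[14] P0: store L1 := 5 | P0:M(5), P1:I, P2:I | bus: none
[15] P2: store L2 := 63 | P0:I, P1:I, P2:M(63) | bus: BusUpgr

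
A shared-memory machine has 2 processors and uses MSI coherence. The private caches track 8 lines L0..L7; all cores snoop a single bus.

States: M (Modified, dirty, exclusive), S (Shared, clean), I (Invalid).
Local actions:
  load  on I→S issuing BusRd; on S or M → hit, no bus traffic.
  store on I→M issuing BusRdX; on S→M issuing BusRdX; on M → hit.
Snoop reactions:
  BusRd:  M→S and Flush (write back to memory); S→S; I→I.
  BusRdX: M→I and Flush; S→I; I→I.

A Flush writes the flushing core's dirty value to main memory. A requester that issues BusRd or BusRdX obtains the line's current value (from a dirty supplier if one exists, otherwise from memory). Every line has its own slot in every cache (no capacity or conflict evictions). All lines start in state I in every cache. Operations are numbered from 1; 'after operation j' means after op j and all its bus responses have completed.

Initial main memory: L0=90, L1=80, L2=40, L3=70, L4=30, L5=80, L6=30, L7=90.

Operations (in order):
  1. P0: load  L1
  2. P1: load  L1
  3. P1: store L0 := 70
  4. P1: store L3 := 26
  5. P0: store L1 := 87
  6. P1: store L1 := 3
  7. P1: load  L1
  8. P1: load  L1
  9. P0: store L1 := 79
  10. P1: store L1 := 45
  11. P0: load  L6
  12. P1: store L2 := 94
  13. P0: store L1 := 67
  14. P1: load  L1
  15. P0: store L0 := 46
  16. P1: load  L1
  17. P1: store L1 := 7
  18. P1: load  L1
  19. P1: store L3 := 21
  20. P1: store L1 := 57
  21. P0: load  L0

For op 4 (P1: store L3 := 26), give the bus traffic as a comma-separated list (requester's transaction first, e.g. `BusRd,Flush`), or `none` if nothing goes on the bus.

1. P0: load  L1  bus=[BusRd]  L1: P0=S P1=I  mem[L1]=80
2. P1: load  L1  bus=[BusRd]  L1: P0=S P1=S  mem[L1]=80
3. P1: store L0 := 70  bus=[BusRdX]  L0: P0=I P1=M  mem[L0]=90
4. P1: store L3 := 26  bus=[BusRdX]  L3: P0=I P1=M  mem[L3]=70
5. P0: store L1 := 87  bus=[BusRdX]  L1: P0=M P1=I  mem[L1]=80
6. P1: store L1 := 3  bus=[BusRdX,Flush]  L1: P0=I P1=M  mem[L1]=87
7. P1: load  L1  bus=[-]  L1: P0=I P1=M  mem[L1]=87
8. P1: load  L1  bus=[-]  L1: P0=I P1=M  mem[L1]=87
9. P0: store L1 := 79  bus=[BusRdX,Flush]  L1: P0=M P1=I  mem[L1]=3
10. P1: store L1 := 45  bus=[BusRdX,Flush]  L1: P0=I P1=M  mem[L1]=79
11. P0: load  L6  bus=[BusRd]  L6: P0=S P1=I  mem[L6]=30
12. P1: store L2 := 94  bus=[BusRdX]  L2: P0=I P1=M  mem[L2]=40
13. P0: store L1 := 67  bus=[BusRdX,Flush]  L1: P0=M P1=I  mem[L1]=45
14. P1: load  L1  bus=[BusRd,Flush]  L1: P0=S P1=S  mem[L1]=67
15. P0: store L0 := 46  bus=[BusRdX,Flush]  L0: P0=M P1=I  mem[L0]=70
16. P1: load  L1  bus=[-]  L1: P0=S P1=S  mem[L1]=67
17. P1: store L1 := 7  bus=[BusRdX]  L1: P0=I P1=M  mem[L1]=67
18. P1: load  L1  bus=[-]  L1: P0=I P1=M  mem[L1]=67
19. P1: store L3 := 21  bus=[-]  L3: P0=I P1=M  mem[L3]=70
20. P1: store L1 := 57  bus=[-]  L1: P0=I P1=M  mem[L1]=67
21. P0: load  L0  bus=[-]  L0: P0=M P1=I  mem[L0]=70

bus = BusRdX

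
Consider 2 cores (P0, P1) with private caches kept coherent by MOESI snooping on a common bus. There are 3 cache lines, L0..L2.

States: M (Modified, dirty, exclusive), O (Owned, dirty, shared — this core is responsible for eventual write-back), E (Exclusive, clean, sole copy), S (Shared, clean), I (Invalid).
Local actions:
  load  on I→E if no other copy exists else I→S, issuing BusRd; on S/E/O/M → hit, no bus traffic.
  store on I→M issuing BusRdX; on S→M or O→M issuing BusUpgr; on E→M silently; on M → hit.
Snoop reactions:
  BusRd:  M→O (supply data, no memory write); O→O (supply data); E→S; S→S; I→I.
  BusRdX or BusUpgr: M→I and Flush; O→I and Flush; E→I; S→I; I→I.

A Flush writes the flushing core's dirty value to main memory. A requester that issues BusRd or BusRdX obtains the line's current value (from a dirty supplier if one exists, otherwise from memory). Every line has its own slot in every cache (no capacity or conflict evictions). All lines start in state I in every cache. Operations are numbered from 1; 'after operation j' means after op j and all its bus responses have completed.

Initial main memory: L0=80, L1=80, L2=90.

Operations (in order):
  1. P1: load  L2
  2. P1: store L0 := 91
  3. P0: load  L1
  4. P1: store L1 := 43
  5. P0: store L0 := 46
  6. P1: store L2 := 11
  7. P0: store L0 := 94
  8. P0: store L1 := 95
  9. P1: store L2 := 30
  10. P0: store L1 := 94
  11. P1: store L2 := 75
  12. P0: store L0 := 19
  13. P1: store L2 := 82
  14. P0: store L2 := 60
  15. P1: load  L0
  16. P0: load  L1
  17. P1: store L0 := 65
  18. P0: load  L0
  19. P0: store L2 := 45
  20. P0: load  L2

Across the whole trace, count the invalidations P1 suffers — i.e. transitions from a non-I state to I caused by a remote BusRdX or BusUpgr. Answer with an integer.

invalidations = 3

[1] P1: load  L2 | P0:I, P1:E(90) | bus: BusRd
[2] P1: store L0 := 91 | P0:I, P1:M(91) | bus: BusRdX
[3] P0: load  L1 | P0:E(80), P1:I | bus: BusRd
[4] P1: store L1 := 43 | P0:I, P1:M(43) | bus: BusRdX
[5] P0: store L0 := 46 | P0:M(46), P1:I | bus: BusRdX,Flush
[6] P1: store L2 := 11 | P0:I, P1:M(11) | bus: none
[7] P0: store L0 := 94 | P0:M(94), P1:I | bus: none
[8] P0: store L1 := 95 | P0:M(95), P1:I | bus: BusRdX,Flush
[9] P1: store L2 := 30 | P0:I, P1:M(30) | bus: none
[10] P0: store L1 := 94 | P0:M(94), P1:I | bus: none
[11] P1: store L2 := 75 | P0:I, P1:M(75) | bus: none
[12] P0: store L0 := 19 | P0:M(19), P1:I | bus: none
[13] P1: store L2 := 82 | P0:I, P1:M(82) | bus: none
[14] P0: store L2 := 60 | P0:M(60), P1:I | bus: BusRdX,Flush
[15] P1: load  L0 | P0:O(19), P1:S(19) | bus: BusRd
[16] P0: load  L1 | P0:M(94), P1:I | bus: none
[17] P1: store L0 := 65 | P0:I, P1:M(65) | bus: BusUpgr,Flush
[18] P0: load  L0 | P0:S(65), P1:O(65) | bus: BusRd
[19] P0: store L2 := 45 | P0:M(45), P1:I | bus: none
[20] P0: load  L2 | P0:M(45), P1:I | bus: none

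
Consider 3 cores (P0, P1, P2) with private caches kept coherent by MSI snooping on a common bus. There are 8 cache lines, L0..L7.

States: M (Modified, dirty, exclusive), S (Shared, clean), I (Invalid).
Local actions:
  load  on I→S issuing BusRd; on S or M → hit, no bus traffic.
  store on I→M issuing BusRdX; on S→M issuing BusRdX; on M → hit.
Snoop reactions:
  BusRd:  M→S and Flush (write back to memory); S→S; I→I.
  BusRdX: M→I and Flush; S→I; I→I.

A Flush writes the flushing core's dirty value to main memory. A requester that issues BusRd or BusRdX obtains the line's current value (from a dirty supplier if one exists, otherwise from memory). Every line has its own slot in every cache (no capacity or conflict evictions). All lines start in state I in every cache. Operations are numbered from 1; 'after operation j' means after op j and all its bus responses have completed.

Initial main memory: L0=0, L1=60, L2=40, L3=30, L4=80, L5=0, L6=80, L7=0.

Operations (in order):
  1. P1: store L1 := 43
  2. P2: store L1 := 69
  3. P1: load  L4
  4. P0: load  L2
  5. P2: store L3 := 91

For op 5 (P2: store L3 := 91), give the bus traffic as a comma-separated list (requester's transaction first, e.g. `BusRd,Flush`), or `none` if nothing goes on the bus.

1. P1: store L1 := 43  bus=[BusRdX]  L1: P0=I P1=M P2=I  mem[L1]=60
2. P2: store L1 := 69  bus=[BusRdX,Flush]  L1: P0=I P1=I P2=M  mem[L1]=43
3. P1: load  L4  bus=[BusRd]  L4: P0=I P1=S P2=I  mem[L4]=80
4. P0: load  L2  bus=[BusRd]  L2: P0=S P1=I P2=I  mem[L2]=40
5. P2: store L3 := 91  bus=[BusRdX]  L3: P0=I P1=I P2=M  mem[L3]=30

bus = BusRdX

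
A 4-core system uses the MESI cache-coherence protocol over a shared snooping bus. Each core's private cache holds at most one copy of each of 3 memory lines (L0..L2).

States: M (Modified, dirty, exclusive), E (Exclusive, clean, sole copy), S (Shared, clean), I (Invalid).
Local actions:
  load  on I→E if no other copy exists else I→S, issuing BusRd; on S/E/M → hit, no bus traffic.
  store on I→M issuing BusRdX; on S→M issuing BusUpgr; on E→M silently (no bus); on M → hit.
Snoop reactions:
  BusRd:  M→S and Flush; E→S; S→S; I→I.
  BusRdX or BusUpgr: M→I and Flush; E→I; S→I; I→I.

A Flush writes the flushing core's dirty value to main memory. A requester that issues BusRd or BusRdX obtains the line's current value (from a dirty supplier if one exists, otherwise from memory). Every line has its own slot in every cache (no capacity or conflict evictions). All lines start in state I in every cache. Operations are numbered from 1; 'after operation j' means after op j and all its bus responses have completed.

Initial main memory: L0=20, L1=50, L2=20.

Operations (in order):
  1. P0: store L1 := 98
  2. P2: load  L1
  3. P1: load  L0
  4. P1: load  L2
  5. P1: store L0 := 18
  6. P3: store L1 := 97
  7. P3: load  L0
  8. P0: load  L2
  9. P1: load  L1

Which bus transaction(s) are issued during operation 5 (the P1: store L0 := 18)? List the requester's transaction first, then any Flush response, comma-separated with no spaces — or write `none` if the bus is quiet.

[1] P0: store L1 := 98 | P0:M(98), P1:I, P2:I, P3:I | bus: BusRdX
[2] P2: load  L1 | P0:S(98), P1:I, P2:S(98), P3:I | bus: BusRd,Flush
[3] P1: load  L0 | P0:I, P1:E(20), P2:I, P3:I | bus: BusRd
[4] P1: load  L2 | P0:I, P1:E(20), P2:I, P3:I | bus: BusRd
[5] P1: store L0 := 18 | P0:I, P1:M(18), P2:I, P3:I | bus: none
[6] P3: store L1 := 97 | P0:I, P1:I, P2:I, P3:M(97) | bus: BusRdX
[7] P3: load  L0 | P0:I, P1:S(18), P2:I, P3:S(18) | bus: BusRd,Flush
[8] P0: load  L2 | P0:S(20), P1:S(20), P2:I, P3:I | bus: BusRd
[9] P1: load  L1 | P0:I, P1:S(97), P2:I, P3:S(97) | bus: BusRd,Flush

bus = none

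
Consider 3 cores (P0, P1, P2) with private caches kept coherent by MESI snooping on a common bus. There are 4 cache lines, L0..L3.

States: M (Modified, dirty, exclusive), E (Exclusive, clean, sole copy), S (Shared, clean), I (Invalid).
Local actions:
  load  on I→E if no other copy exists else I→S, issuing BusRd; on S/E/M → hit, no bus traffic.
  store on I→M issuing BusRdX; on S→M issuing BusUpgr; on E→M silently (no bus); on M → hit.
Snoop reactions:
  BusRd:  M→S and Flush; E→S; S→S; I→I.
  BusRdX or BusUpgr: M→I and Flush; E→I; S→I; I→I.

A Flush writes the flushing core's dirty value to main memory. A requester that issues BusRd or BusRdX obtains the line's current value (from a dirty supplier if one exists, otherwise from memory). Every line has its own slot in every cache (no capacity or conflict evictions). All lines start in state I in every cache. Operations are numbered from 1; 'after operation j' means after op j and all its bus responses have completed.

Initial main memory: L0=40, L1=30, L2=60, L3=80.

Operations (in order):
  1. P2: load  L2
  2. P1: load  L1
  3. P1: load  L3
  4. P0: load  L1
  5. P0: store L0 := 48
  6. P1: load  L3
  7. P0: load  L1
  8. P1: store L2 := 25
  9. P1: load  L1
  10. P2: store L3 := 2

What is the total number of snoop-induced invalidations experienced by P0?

1. P2: load  L2  bus=[BusRd]  L2: P0=I P1=I P2=E  mem[L2]=60
2. P1: load  L1  bus=[BusRd]  L1: P0=I P1=E P2=I  mem[L1]=30
3. P1: load  L3  bus=[BusRd]  L3: P0=I P1=E P2=I  mem[L3]=80
4. P0: load  L1  bus=[BusRd]  L1: P0=S P1=S P2=I  mem[L1]=30
5. P0: store L0 := 48  bus=[BusRdX]  L0: P0=M P1=I P2=I  mem[L0]=40
6. P1: load  L3  bus=[-]  L3: P0=I P1=E P2=I  mem[L3]=80
7. P0: load  L1  bus=[-]  L1: P0=S P1=S P2=I  mem[L1]=30
8. P1: store L2 := 25  bus=[BusRdX]  L2: P0=I P1=M P2=I  mem[L2]=60
9. P1: load  L1  bus=[-]  L1: P0=S P1=S P2=I  mem[L1]=30
10. P2: store L3 := 2  bus=[BusRdX]  L3: P0=I P1=I P2=M  mem[L3]=80

invalidations = 0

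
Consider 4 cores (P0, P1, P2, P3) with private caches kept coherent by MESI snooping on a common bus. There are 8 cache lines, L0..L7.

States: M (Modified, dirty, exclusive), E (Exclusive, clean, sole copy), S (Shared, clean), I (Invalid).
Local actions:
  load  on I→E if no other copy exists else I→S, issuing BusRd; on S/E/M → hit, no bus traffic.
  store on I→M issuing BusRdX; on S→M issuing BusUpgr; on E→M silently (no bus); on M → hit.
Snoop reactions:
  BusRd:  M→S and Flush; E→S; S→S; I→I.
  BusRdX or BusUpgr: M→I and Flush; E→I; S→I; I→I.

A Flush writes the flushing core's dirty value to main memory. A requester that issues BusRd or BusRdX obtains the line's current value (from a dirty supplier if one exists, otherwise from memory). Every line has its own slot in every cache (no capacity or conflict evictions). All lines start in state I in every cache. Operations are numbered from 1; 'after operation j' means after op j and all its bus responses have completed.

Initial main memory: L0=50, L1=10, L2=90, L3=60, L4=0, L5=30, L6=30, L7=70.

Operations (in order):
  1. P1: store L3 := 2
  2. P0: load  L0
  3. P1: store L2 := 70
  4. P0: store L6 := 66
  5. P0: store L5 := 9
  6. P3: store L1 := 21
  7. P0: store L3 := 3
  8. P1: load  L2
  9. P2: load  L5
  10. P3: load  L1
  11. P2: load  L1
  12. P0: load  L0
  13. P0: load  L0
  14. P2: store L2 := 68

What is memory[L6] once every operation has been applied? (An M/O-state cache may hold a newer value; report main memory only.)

[1] P1: store L3 := 2 | P0:I, P1:M(2), P2:I, P3:I | bus: BusRdX
[2] P0: load  L0 | P0:E(50), P1:I, P2:I, P3:I | bus: BusRd
[3] P1: store L2 := 70 | P0:I, P1:M(70), P2:I, P3:I | bus: BusRdX
[4] P0: store L6 := 66 | P0:M(66), P1:I, P2:I, P3:I | bus: BusRdX
[5] P0: store L5 := 9 | P0:M(9), P1:I, P2:I, P3:I | bus: BusRdX
[6] P3: store L1 := 21 | P0:I, P1:I, P2:I, P3:M(21) | bus: BusRdX
[7] P0: store L3 := 3 | P0:M(3), P1:I, P2:I, P3:I | bus: BusRdX,Flush
[8] P1: load  L2 | P0:I, P1:M(70), P2:I, P3:I | bus: none
[9] P2: load  L5 | P0:S(9), P1:I, P2:S(9), P3:I | bus: BusRd,Flush
[10] P3: load  L1 | P0:I, P1:I, P2:I, P3:M(21) | bus: none
[11] P2: load  L1 | P0:I, P1:I, P2:S(21), P3:S(21) | bus: BusRd,Flush
[12] P0: load  L0 | P0:E(50), P1:I, P2:I, P3:I | bus: none
[13] P0: load  L0 | P0:E(50), P1:I, P2:I, P3:I | bus: none
[14] P2: store L2 := 68 | P0:I, P1:I, P2:M(68), P3:I | bus: BusRdX,Flush

memory[L6] = 30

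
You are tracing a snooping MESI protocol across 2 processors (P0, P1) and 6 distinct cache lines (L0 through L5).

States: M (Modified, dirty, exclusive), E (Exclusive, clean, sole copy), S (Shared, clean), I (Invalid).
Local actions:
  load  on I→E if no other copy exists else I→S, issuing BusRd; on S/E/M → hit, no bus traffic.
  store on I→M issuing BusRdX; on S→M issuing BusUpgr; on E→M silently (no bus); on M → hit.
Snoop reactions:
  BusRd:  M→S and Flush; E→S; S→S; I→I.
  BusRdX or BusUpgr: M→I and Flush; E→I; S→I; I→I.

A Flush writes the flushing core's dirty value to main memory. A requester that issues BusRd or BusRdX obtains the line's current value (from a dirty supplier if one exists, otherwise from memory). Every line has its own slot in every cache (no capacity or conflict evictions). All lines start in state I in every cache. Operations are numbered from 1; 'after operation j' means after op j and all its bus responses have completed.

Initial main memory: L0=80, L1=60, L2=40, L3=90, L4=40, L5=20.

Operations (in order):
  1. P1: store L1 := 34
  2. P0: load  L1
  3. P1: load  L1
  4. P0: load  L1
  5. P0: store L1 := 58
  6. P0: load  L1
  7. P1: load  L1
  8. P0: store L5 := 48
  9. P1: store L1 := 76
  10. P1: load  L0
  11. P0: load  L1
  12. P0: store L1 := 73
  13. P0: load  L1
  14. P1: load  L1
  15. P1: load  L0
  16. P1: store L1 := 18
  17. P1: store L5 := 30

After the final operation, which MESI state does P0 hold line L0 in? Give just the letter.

state = I

1. P1: store L1 := 34  bus=[BusRdX]  L1: P0=I P1=M  mem[L1]=60
2. P0: load  L1  bus=[BusRd,Flush]  L1: P0=S P1=S  mem[L1]=34
3. P1: load  L1  bus=[-]  L1: P0=S P1=S  mem[L1]=34
4. P0: load  L1  bus=[-]  L1: P0=S P1=S  mem[L1]=34
5. P0: store L1 := 58  bus=[BusUpgr]  L1: P0=M P1=I  mem[L1]=34
6. P0: load  L1  bus=[-]  L1: P0=M P1=I  mem[L1]=34
7. P1: load  L1  bus=[BusRd,Flush]  L1: P0=S P1=S  mem[L1]=58
8. P0: store L5 := 48  bus=[BusRdX]  L5: P0=M P1=I  mem[L5]=20
9. P1: store L1 := 76  bus=[BusUpgr]  L1: P0=I P1=M  mem[L1]=58
10. P1: load  L0  bus=[BusRd]  L0: P0=I P1=E  mem[L0]=80
11. P0: load  L1  bus=[BusRd,Flush]  L1: P0=S P1=S  mem[L1]=76
12. P0: store L1 := 73  bus=[BusUpgr]  L1: P0=M P1=I  mem[L1]=76
13. P0: load  L1  bus=[-]  L1: P0=M P1=I  mem[L1]=76
14. P1: load  L1  bus=[BusRd,Flush]  L1: P0=S P1=S  mem[L1]=73
15. P1: load  L0  bus=[-]  L0: P0=I P1=E  mem[L0]=80
16. P1: store L1 := 18  bus=[BusUpgr]  L1: P0=I P1=M  mem[L1]=73
17. P1: store L5 := 30  bus=[BusRdX,Flush]  L5: P0=I P1=M  mem[L5]=48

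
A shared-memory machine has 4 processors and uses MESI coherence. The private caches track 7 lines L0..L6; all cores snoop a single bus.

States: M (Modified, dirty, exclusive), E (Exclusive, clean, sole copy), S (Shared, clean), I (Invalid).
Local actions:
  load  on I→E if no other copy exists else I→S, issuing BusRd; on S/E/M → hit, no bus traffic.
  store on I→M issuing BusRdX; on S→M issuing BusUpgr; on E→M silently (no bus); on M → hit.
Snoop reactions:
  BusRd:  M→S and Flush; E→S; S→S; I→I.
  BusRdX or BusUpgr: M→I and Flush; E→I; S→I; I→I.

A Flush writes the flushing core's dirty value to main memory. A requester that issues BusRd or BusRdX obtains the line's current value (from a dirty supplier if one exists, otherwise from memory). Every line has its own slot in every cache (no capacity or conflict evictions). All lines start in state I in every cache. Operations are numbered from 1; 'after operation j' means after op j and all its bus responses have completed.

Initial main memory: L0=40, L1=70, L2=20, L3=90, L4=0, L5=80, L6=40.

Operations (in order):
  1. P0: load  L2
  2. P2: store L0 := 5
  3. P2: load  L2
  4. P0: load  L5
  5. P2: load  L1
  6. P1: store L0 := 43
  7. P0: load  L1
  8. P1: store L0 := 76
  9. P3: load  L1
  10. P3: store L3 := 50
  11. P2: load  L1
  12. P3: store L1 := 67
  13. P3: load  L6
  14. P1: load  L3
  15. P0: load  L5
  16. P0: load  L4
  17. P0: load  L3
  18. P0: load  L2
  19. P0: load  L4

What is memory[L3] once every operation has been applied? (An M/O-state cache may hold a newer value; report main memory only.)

memory[L3] = 50

[1] P0: load  L2 | P0:E(20), P1:I, P2:I, P3:I | bus: BusRd
[2] P2: store L0 := 5 | P0:I, P1:I, P2:M(5), P3:I | bus: BusRdX
[3] P2: load  L2 | P0:S(20), P1:I, P2:S(20), P3:I | bus: BusRd
[4] P0: load  L5 | P0:E(80), P1:I, P2:I, P3:I | bus: BusRd
[5] P2: load  L1 | P0:I, P1:I, P2:E(70), P3:I | bus: BusRd
[6] P1: store L0 := 43 | P0:I, P1:M(43), P2:I, P3:I | bus: BusRdX,Flush
[7] P0: load  L1 | P0:S(70), P1:I, P2:S(70), P3:I | bus: BusRd
[8] P1: store L0 := 76 | P0:I, P1:M(76), P2:I, P3:I | bus: none
[9] P3: load  L1 | P0:S(70), P1:I, P2:S(70), P3:S(70) | bus: BusRd
[10] P3: store L3 := 50 | P0:I, P1:I, P2:I, P3:M(50) | bus: BusRdX
[11] P2: load  L1 | P0:S(70), P1:I, P2:S(70), P3:S(70) | bus: none
[12] P3: store L1 := 67 | P0:I, P1:I, P2:I, P3:M(67) | bus: BusUpgr
[13] P3: load  L6 | P0:I, P1:I, P2:I, P3:E(40) | bus: BusRd
[14] P1: load  L3 | P0:I, P1:S(50), P2:I, P3:S(50) | bus: BusRd,Flush
[15] P0: load  L5 | P0:E(80), P1:I, P2:I, P3:I | bus: none
[16] P0: load  L4 | P0:E(0), P1:I, P2:I, P3:I | bus: BusRd
[17] P0: load  L3 | P0:S(50), P1:S(50), P2:I, P3:S(50) | bus: BusRd
[18] P0: load  L2 | P0:S(20), P1:I, P2:S(20), P3:I | bus: none
[19] P0: load  L4 | P0:E(0), P1:I, P2:I, P3:I | bus: none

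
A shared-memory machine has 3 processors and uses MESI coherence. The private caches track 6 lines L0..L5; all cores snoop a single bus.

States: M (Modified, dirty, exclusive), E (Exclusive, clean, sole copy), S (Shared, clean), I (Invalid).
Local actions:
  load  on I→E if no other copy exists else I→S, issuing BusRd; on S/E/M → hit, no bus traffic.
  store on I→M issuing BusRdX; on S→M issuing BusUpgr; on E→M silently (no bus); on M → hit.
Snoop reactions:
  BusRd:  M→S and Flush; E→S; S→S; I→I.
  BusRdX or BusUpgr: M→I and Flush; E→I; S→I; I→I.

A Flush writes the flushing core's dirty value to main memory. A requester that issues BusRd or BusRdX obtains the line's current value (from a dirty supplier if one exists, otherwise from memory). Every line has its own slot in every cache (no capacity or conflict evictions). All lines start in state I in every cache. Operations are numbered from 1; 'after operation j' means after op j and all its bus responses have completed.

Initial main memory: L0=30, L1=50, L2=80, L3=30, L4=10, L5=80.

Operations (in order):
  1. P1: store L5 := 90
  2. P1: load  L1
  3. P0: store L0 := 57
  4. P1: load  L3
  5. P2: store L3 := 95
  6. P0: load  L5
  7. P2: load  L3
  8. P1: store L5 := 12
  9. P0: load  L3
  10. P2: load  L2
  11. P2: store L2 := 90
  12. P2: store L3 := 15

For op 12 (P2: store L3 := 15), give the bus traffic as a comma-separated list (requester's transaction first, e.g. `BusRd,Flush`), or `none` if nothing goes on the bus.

  op1 P1: store L5 := 90 → I/M/I on L5; bus BusRdX; mem=80
  op2 P1: load  L1 → I/E/I on L1; bus BusRd; mem=50
  op3 P0: store L0 := 57 → M/I/I on L0; bus BusRdX; mem=30
  op4 P1: load  L3 → I/E/I on L3; bus BusRd; mem=30
  op5 P2: store L3 := 95 → I/I/M on L3; bus BusRdX; mem=30
  op6 P0: load  L5 → S/S/I on L5; bus BusRd Flush; mem=90
  op7 P2: load  L3 → I/I/M on L3; bus (none); mem=30
  op8 P1: store L5 := 12 → I/M/I on L5; bus BusUpgr; mem=90
  op9 P0: load  L3 → S/I/S on L3; bus BusRd Flush; mem=95
  op10 P2: load  L2 → I/I/E on L2; bus BusRd; mem=80
  op11 P2: store L2 := 90 → I/I/M on L2; bus (none); mem=80
  op12 P2: store L3 := 15 → I/I/M on L3; bus BusUpgr; mem=95

bus = BusUpgr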